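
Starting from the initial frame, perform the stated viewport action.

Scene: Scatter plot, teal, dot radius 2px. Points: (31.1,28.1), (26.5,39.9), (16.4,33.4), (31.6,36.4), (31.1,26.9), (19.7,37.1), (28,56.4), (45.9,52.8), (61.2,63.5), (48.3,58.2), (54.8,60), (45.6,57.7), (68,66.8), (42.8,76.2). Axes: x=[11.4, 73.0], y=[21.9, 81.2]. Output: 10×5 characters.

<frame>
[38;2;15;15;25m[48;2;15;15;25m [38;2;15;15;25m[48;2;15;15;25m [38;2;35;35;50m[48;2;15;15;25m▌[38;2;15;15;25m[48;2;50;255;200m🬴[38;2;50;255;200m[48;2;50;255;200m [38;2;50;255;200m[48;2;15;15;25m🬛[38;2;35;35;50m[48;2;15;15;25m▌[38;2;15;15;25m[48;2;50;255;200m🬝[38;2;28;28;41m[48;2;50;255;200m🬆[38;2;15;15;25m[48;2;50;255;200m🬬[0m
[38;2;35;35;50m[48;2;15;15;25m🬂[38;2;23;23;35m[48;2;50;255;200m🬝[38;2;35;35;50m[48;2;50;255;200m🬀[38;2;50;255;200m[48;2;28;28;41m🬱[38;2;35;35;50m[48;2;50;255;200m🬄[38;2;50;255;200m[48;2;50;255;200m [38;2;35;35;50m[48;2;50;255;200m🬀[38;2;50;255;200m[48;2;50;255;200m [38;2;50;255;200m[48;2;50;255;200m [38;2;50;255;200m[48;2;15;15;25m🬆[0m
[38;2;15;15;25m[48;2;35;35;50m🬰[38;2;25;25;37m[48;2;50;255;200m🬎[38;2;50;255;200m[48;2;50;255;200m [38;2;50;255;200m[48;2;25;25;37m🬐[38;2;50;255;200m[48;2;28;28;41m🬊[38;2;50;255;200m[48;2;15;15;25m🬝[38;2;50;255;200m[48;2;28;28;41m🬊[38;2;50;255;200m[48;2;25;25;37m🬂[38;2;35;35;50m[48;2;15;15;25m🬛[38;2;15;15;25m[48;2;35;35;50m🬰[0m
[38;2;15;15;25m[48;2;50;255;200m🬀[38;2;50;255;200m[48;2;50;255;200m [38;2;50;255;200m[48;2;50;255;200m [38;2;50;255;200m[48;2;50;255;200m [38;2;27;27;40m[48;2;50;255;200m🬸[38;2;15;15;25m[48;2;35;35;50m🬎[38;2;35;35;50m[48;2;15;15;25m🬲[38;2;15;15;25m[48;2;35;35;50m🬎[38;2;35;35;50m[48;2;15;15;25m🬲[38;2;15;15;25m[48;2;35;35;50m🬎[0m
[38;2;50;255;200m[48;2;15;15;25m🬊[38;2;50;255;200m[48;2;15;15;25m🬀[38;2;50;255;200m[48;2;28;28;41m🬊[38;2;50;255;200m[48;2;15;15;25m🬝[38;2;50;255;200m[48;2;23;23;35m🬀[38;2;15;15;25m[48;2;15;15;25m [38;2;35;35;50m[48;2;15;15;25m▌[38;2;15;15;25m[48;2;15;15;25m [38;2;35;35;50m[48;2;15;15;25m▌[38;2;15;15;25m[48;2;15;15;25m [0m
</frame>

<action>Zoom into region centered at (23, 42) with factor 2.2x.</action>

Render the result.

<frame>
[38;2;15;15;25m[48;2;15;15;25m [38;2;15;15;25m[48;2;15;15;25m [38;2;35;35;50m[48;2;15;15;25m▌[38;2;15;15;25m[48;2;15;15;25m [38;2;35;35;50m[48;2;15;15;25m▌[38;2;50;255;200m[48;2;15;15;25m🬊[38;2;50;255;200m[48;2;15;15;25m🬝[38;2;50;255;200m[48;2;15;15;25m🬀[38;2;35;35;50m[48;2;15;15;25m▌[38;2;15;15;25m[48;2;15;15;25m [0m
[38;2;35;35;50m[48;2;15;15;25m🬂[38;2;35;35;50m[48;2;15;15;25m🬂[38;2;35;35;50m[48;2;15;15;25m🬕[38;2;35;35;50m[48;2;15;15;25m🬂[38;2;35;35;50m[48;2;15;15;25m🬕[38;2;35;35;50m[48;2;15;15;25m🬂[38;2;35;35;50m[48;2;15;15;25m🬕[38;2;35;35;50m[48;2;15;15;25m🬂[38;2;35;35;50m[48;2;15;15;25m🬕[38;2;35;35;50m[48;2;15;15;25m🬂[0m
[38;2;15;15;25m[48;2;35;35;50m🬰[38;2;15;15;25m[48;2;35;35;50m🬰[38;2;35;35;50m[48;2;15;15;25m🬛[38;2;21;21;33m[48;2;50;255;200m🬆[38;2;30;30;43m[48;2;50;255;200m🬎[38;2;15;15;25m[48;2;50;255;200m🬀[38;2;28;28;41m[48;2;50;255;200m🬊[38;2;21;21;33m[48;2;50;255;200m🬆[38;2;27;27;40m[48;2;50;255;200m🬬[38;2;15;15;25m[48;2;35;35;50m🬰[0m
[38;2;15;15;25m[48;2;35;35;50m🬎[38;2;19;19;30m[48;2;50;255;200m🬝[38;2;35;35;50m[48;2;50;255;200m🬀[38;2;50;255;200m[48;2;50;255;200m [38;2;50;255;200m[48;2;28;28;41m🬆[38;2;50;255;200m[48;2;28;28;41m🬊[38;2;50;255;200m[48;2;30;30;43m🬂[38;2;50;255;200m[48;2;35;35;50m🬬[38;2;50;255;200m[48;2;28;28;41m🬆[38;2;15;15;25m[48;2;35;35;50m🬎[0m
[38;2;15;15;25m[48;2;15;15;25m [38;2;15;15;25m[48;2;15;15;25m [38;2;50;255;200m[48;2;28;28;41m🬊[38;2;50;255;200m[48;2;15;15;25m🬀[38;2;35;35;50m[48;2;15;15;25m▌[38;2;15;15;25m[48;2;15;15;25m [38;2;28;28;41m[48;2;50;255;200m🬆[38;2;50;255;200m[48;2;15;15;25m🬺[38;2;23;23;35m[48;2;50;255;200m🬬[38;2;15;15;25m[48;2;15;15;25m [0m
</frame>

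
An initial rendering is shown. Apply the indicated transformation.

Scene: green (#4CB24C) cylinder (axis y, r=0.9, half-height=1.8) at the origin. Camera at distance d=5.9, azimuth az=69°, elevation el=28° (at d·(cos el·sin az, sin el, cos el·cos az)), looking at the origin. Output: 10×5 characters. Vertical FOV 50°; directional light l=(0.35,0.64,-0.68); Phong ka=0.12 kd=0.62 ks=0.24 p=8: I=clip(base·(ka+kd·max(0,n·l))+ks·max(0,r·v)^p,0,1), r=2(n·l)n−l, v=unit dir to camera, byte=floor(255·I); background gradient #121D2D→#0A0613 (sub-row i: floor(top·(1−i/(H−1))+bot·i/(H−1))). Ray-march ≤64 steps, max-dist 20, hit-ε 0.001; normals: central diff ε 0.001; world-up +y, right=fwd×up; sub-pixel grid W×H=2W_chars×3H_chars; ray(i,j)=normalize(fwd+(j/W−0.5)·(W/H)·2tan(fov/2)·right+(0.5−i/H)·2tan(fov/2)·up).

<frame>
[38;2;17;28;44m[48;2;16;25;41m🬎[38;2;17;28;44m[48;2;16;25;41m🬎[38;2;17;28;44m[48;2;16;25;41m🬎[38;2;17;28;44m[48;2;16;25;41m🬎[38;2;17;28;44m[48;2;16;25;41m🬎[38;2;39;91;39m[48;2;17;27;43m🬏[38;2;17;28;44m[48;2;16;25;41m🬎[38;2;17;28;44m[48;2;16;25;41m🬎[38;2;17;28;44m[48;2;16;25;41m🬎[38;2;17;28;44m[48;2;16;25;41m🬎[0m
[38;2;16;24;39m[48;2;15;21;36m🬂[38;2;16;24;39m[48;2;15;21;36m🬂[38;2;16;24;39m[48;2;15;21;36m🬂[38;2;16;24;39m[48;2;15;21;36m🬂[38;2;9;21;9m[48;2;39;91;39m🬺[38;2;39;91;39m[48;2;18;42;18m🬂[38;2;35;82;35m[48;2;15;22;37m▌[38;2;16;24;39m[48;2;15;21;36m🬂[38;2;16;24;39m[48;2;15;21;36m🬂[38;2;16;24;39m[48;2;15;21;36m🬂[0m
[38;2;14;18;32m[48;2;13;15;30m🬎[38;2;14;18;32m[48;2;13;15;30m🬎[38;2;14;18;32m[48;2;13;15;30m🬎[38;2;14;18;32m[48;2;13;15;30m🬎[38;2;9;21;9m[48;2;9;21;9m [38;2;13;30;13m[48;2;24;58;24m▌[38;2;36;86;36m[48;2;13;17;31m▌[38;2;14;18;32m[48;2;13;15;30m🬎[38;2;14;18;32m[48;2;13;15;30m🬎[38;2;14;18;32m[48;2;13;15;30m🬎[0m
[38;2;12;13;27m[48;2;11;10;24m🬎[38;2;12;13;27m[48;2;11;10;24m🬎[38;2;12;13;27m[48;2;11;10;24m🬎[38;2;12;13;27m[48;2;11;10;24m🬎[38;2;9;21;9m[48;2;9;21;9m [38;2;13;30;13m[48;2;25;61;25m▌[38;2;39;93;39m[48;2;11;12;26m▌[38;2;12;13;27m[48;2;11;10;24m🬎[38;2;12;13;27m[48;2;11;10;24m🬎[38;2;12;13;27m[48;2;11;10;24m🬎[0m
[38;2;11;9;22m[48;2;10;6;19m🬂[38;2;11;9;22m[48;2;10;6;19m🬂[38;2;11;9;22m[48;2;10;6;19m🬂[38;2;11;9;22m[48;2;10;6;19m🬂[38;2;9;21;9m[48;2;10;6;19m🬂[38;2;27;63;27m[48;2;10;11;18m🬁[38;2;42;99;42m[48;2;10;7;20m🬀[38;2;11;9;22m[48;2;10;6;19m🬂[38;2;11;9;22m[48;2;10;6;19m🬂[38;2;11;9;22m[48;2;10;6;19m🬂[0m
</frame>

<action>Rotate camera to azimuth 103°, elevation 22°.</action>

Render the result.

<frame>
[38;2;17;28;44m[48;2;16;25;41m🬎[38;2;17;28;44m[48;2;16;25;41m🬎[38;2;17;28;44m[48;2;16;25;41m🬎[38;2;17;28;44m[48;2;16;25;41m🬎[38;2;17;28;44m[48;2;16;25;41m🬎[38;2;17;28;44m[48;2;16;25;41m🬎[38;2;17;28;44m[48;2;16;25;41m🬎[38;2;17;28;44m[48;2;16;25;41m🬎[38;2;17;28;44m[48;2;16;25;41m🬎[38;2;17;28;44m[48;2;16;25;41m🬎[0m
[38;2;16;24;39m[48;2;15;21;36m🬂[38;2;16;24;39m[48;2;15;21;36m🬂[38;2;16;24;39m[48;2;15;21;36m🬂[38;2;16;24;39m[48;2;15;21;36m🬂[38;2;22;52;22m[48;2;9;21;9m▐[38;2;32;75;32m[48;2;41;94;41m▌[38;2;44;104;44m[48;2;15;22;37m▌[38;2;16;24;39m[48;2;15;21;36m🬂[38;2;16;24;39m[48;2;15;21;36m🬂[38;2;16;24;39m[48;2;15;21;36m🬂[0m
[38;2;14;18;32m[48;2;13;15;30m🬎[38;2;14;18;32m[48;2;13;15;30m🬎[38;2;14;18;32m[48;2;13;15;30m🬎[38;2;14;18;32m[48;2;13;15;30m🬎[38;2;9;21;9m[48;2;21;50;21m▌[38;2;32;75;32m[48;2;40;94;40m▌[38;2;44;105;44m[48;2;13;17;31m▌[38;2;14;18;32m[48;2;13;15;30m🬎[38;2;14;18;32m[48;2;13;15;30m🬎[38;2;14;18;32m[48;2;13;15;30m🬎[0m
[38;2;12;13;27m[48;2;11;10;24m🬎[38;2;12;13;27m[48;2;11;10;24m🬎[38;2;12;13;27m[48;2;11;10;24m🬎[38;2;12;13;27m[48;2;11;10;24m🬎[38;2;9;21;9m[48;2;20;48;20m▌[38;2;32;75;32m[48;2;40;95;40m▌[38;2;45;105;45m[48;2;11;12;26m▌[38;2;12;13;27m[48;2;11;10;24m🬎[38;2;12;13;27m[48;2;11;10;24m🬎[38;2;12;13;27m[48;2;11;10;24m🬎[0m
[38;2;11;9;22m[48;2;10;6;19m🬂[38;2;11;9;22m[48;2;10;6;19m🬂[38;2;11;9;22m[48;2;10;6;19m🬂[38;2;11;9;22m[48;2;10;6;19m🬂[38;2;19;46;19m[48;2;9;9;17m🬁[38;2;35;82;35m[48;2;10;6;19m🬆[38;2;44;105;44m[48;2;10;7;20m🬀[38;2;11;9;22m[48;2;10;6;19m🬂[38;2;11;9;22m[48;2;10;6;19m🬂[38;2;11;9;22m[48;2;10;6;19m🬂[0m
</frame>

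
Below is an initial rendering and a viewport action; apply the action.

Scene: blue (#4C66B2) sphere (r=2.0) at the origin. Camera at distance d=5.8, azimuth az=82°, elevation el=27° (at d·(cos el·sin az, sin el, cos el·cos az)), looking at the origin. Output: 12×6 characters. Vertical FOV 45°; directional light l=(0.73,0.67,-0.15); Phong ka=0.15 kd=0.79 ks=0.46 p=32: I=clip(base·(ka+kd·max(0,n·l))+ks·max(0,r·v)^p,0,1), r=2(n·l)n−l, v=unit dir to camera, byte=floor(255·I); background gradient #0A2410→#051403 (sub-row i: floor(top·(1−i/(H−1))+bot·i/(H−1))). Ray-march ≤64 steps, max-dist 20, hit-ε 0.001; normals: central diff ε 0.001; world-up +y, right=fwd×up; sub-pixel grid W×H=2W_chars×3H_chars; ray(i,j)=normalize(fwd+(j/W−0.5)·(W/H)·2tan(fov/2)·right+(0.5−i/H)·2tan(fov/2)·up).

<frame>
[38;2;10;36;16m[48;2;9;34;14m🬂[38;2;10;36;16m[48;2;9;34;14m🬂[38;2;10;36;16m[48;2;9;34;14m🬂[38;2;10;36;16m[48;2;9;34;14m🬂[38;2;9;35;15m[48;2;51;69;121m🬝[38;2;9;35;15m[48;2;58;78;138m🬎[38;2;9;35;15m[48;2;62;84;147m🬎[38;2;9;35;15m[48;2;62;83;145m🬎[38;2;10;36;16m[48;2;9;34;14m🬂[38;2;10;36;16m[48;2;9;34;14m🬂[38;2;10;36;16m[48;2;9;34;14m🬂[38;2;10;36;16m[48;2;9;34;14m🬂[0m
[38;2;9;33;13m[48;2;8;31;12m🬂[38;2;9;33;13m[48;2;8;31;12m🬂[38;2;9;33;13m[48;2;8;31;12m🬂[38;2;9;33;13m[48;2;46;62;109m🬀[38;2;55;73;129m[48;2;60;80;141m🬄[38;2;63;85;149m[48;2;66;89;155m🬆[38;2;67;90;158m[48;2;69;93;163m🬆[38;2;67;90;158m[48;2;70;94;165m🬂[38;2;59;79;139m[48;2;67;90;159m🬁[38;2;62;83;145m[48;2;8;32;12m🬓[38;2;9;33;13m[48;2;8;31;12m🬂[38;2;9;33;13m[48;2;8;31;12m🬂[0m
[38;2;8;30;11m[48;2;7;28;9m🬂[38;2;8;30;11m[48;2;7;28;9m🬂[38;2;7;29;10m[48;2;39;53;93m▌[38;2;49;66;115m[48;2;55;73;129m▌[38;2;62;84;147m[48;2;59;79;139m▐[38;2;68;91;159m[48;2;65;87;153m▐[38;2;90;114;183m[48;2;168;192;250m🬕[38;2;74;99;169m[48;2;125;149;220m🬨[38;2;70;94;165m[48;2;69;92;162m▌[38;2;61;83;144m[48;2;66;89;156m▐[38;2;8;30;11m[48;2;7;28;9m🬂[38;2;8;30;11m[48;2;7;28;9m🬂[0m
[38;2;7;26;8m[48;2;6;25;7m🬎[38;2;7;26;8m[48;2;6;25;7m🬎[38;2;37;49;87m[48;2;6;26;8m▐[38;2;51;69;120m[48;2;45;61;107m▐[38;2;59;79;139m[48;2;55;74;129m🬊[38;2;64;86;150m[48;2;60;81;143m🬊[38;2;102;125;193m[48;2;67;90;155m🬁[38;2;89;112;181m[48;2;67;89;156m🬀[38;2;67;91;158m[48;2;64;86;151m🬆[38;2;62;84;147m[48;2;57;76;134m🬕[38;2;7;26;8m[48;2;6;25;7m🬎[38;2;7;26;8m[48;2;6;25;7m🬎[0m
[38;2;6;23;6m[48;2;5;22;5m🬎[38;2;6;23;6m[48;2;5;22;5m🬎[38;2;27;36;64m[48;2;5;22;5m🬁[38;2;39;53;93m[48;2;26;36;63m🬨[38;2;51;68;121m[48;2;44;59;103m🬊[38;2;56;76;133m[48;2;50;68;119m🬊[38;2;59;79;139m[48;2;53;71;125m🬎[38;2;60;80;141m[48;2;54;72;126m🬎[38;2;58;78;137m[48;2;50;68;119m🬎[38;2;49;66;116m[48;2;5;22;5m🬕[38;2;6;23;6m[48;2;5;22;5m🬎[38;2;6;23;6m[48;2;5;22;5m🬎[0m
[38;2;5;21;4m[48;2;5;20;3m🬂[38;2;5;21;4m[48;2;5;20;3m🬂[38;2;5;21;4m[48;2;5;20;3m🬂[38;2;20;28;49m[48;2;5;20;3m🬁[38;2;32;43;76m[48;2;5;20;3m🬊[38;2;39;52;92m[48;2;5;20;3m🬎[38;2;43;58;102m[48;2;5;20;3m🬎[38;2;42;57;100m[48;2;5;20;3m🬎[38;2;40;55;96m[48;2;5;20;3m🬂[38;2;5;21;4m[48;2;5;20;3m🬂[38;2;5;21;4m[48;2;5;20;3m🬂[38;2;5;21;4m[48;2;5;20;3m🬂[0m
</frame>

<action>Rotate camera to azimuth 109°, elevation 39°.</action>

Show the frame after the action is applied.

<frame>
[38;2;10;36;16m[48;2;9;34;14m🬂[38;2;10;36;16m[48;2;9;34;14m🬂[38;2;10;36;16m[48;2;9;34;14m🬂[38;2;10;36;16m[48;2;9;34;14m🬂[38;2;9;35;15m[48;2;50;68;118m🬝[38;2;9;35;15m[48;2;55;74;129m🬎[38;2;9;35;15m[48;2;55;74;129m🬎[38;2;9;35;15m[48;2;49;66;116m🬎[38;2;10;36;16m[48;2;9;34;14m🬂[38;2;10;36;16m[48;2;9;34;14m🬂[38;2;10;36;16m[48;2;9;34;14m🬂[38;2;10;36;16m[48;2;9;34;14m🬂[0m
[38;2;9;33;13m[48;2;8;31;12m🬂[38;2;9;33;13m[48;2;8;31;12m🬂[38;2;9;33;13m[48;2;8;31;12m🬂[38;2;9;33;13m[48;2;53;72;127m🬀[38;2;57;77;135m[48;2;64;86;151m🬂[38;2;61;82;145m[48;2;66;89;156m🬂[38;2;61;82;144m[48;2;66;89;156m🬂[38;2;58;78;138m[48;2;64;86;150m🬊[38;2;41;55;96m[48;2;55;74;129m🬁[38;2;44;60;105m[48;2;8;32;12m🬓[38;2;9;33;13m[48;2;8;31;12m🬂[38;2;9;33;13m[48;2;8;31;12m🬂[0m
[38;2;8;30;11m[48;2;7;28;9m🬂[38;2;8;30;11m[48;2;7;28;9m🬂[38;2;7;29;10m[48;2;54;73;128m▌[38;2;61;83;145m[48;2;65;88;154m▌[38;2;67;91;158m[48;2;69;93;163m🬄[38;2;73;98;169m[48;2;133;158;229m🬝[38;2;74;98;168m[48;2;141;165;236m🬬[38;2;66;89;156m[48;2;68;92;160m▐[38;2;60;80;141m[48;2;64;85;150m▐[38;2;46;62;109m[48;2;54;74;129m▐[38;2;8;30;11m[48;2;7;28;9m🬂[38;2;8;30;11m[48;2;7;28;9m🬂[0m
[38;2;7;26;8m[48;2;6;25;7m🬎[38;2;7;26;8m[48;2;6;25;7m🬎[38;2;55;75;131m[48;2;6;26;8m▐[38;2;66;88;154m[48;2;62;83;146m▐[38;2;69;93;163m[48;2;67;91;159m🬊[38;2;164;188;255m[48;2;80;104;175m🬁[38;2;174;198;255m[48;2;82;106;175m🬀[38;2;69;92;162m[48;2;66;89;156m🬄[38;2;64;85;150m[48;2;60;81;142m▌[38;2;55;74;130m[48;2;47;64;112m▌[38;2;7;26;8m[48;2;6;25;7m🬎[38;2;7;26;8m[48;2;6;25;7m🬎[0m
[38;2;6;23;6m[48;2;5;22;5m🬎[38;2;6;23;6m[48;2;5;22;5m🬎[38;2;49;66;116m[48;2;5;22;5m🬁[38;2;57;77;135m[48;2;44;59;103m🬬[38;2;65;88;153m[48;2;60;81;142m🬊[38;2;66;89;156m[48;2;62;83;146m🬎[38;2;66;89;155m[48;2;61;83;146m🬎[38;2;64;86;151m[48;2;59;80;140m🬆[38;2;58;79;137m[48;2;52;69;122m🬆[38;2;43;58;102m[48;2;5;22;5m🬕[38;2;6;23;6m[48;2;5;22;5m🬎[38;2;6;23;6m[48;2;5;22;5m🬎[0m
[38;2;5;21;4m[48;2;5;20;3m🬂[38;2;5;21;4m[48;2;5;20;3m🬂[38;2;5;21;4m[48;2;5;20;3m🬂[38;2;43;58;101m[48;2;5;20;3m🬁[38;2;50;68;119m[48;2;5;20;3m🬊[38;2;53;72;127m[48;2;5;20;3m🬎[38;2;54;72;126m[48;2;5;20;3m🬎[38;2;49;65;115m[48;2;5;20;3m🬎[38;2;41;56;98m[48;2;5;20;3m🬂[38;2;5;21;4m[48;2;5;20;3m🬂[38;2;5;21;4m[48;2;5;20;3m🬂[38;2;5;21;4m[48;2;5;20;3m🬂[0m
</frame>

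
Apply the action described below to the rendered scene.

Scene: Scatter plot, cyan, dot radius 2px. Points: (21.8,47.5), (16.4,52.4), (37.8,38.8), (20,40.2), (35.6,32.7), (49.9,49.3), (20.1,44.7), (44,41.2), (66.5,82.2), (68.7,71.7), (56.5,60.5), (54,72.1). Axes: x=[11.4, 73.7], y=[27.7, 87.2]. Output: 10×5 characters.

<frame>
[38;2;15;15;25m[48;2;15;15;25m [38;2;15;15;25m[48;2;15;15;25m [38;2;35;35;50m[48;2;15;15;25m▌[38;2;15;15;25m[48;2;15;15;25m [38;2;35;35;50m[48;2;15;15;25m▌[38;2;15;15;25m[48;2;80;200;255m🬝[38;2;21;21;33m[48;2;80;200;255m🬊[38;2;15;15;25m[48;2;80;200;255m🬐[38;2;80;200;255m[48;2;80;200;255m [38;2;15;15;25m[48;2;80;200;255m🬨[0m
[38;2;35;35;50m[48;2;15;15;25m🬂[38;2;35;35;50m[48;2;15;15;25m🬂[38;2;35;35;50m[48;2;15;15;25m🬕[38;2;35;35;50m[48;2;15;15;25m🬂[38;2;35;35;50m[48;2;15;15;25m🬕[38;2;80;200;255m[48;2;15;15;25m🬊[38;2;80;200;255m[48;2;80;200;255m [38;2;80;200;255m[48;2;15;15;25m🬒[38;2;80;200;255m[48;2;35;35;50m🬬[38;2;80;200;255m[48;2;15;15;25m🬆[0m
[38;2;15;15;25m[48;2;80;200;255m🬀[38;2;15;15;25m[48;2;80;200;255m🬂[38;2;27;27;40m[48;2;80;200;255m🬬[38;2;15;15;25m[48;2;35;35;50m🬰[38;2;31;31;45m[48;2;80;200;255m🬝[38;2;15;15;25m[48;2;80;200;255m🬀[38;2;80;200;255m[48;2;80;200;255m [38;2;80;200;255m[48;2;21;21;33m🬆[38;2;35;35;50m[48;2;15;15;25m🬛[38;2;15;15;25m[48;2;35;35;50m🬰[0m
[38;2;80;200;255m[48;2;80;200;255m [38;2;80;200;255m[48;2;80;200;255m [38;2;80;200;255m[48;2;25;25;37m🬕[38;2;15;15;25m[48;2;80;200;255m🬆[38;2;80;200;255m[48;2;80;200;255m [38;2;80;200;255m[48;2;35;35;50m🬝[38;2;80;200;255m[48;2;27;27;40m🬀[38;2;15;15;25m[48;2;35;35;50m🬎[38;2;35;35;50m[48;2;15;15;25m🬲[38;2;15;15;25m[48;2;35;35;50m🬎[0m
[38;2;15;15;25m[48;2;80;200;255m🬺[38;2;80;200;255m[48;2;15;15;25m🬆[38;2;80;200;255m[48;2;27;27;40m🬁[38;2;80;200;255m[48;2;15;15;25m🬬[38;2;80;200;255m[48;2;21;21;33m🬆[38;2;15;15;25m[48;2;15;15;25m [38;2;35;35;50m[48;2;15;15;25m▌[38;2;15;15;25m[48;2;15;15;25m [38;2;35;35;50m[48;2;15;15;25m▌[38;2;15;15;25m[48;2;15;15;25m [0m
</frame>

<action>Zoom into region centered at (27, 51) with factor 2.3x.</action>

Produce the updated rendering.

<frame>
[38;2;15;15;25m[48;2;15;15;25m [38;2;15;15;25m[48;2;15;15;25m [38;2;35;35;50m[48;2;15;15;25m▌[38;2;15;15;25m[48;2;15;15;25m [38;2;35;35;50m[48;2;15;15;25m▌[38;2;15;15;25m[48;2;15;15;25m [38;2;35;35;50m[48;2;15;15;25m▌[38;2;15;15;25m[48;2;15;15;25m [38;2;35;35;50m[48;2;15;15;25m▌[38;2;15;15;25m[48;2;15;15;25m [0m
[38;2;23;23;35m[48;2;80;200;255m🬝[38;2;80;200;255m[48;2;28;28;41m🬱[38;2;35;35;50m[48;2;15;15;25m🬕[38;2;35;35;50m[48;2;15;15;25m🬂[38;2;35;35;50m[48;2;15;15;25m🬕[38;2;35;35;50m[48;2;15;15;25m🬂[38;2;35;35;50m[48;2;15;15;25m🬕[38;2;35;35;50m[48;2;15;15;25m🬂[38;2;35;35;50m[48;2;15;15;25m🬕[38;2;35;35;50m[48;2;15;15;25m🬂[0m
[38;2;80;200;255m[48;2;21;21;33m🬊[38;2;80;200;255m[48;2;80;200;255m [38;2;80;200;255m[48;2;80;200;255m [38;2;21;21;33m[48;2;80;200;255m🬊[38;2;35;35;50m[48;2;15;15;25m🬛[38;2;15;15;25m[48;2;35;35;50m🬰[38;2;35;35;50m[48;2;15;15;25m🬛[38;2;15;15;25m[48;2;35;35;50m🬰[38;2;35;35;50m[48;2;15;15;25m🬛[38;2;15;15;25m[48;2;35;35;50m🬰[0m
[38;2;15;15;25m[48;2;35;35;50m🬎[38;2;25;25;37m[48;2;80;200;255m🬐[38;2;80;200;255m[48;2;80;200;255m [38;2;80;200;255m[48;2;25;25;37m🬄[38;2;35;35;50m[48;2;15;15;25m🬲[38;2;15;15;25m[48;2;35;35;50m🬎[38;2;35;35;50m[48;2;15;15;25m🬲[38;2;15;15;25m[48;2;35;35;50m🬎[38;2;27;27;40m[48;2;80;200;255m🬝[38;2;15;15;25m[48;2;35;35;50m🬎[0m
[38;2;15;15;25m[48;2;15;15;25m [38;2;80;200;255m[48;2;15;15;25m🬊[38;2;80;200;255m[48;2;15;15;25m🬝[38;2;80;200;255m[48;2;15;15;25m🬀[38;2;35;35;50m[48;2;15;15;25m▌[38;2;15;15;25m[48;2;15;15;25m [38;2;35;35;50m[48;2;15;15;25m▌[38;2;15;15;25m[48;2;80;200;255m🬴[38;2;80;200;255m[48;2;80;200;255m [38;2;80;200;255m[48;2;15;15;25m🬛[0m
</frame>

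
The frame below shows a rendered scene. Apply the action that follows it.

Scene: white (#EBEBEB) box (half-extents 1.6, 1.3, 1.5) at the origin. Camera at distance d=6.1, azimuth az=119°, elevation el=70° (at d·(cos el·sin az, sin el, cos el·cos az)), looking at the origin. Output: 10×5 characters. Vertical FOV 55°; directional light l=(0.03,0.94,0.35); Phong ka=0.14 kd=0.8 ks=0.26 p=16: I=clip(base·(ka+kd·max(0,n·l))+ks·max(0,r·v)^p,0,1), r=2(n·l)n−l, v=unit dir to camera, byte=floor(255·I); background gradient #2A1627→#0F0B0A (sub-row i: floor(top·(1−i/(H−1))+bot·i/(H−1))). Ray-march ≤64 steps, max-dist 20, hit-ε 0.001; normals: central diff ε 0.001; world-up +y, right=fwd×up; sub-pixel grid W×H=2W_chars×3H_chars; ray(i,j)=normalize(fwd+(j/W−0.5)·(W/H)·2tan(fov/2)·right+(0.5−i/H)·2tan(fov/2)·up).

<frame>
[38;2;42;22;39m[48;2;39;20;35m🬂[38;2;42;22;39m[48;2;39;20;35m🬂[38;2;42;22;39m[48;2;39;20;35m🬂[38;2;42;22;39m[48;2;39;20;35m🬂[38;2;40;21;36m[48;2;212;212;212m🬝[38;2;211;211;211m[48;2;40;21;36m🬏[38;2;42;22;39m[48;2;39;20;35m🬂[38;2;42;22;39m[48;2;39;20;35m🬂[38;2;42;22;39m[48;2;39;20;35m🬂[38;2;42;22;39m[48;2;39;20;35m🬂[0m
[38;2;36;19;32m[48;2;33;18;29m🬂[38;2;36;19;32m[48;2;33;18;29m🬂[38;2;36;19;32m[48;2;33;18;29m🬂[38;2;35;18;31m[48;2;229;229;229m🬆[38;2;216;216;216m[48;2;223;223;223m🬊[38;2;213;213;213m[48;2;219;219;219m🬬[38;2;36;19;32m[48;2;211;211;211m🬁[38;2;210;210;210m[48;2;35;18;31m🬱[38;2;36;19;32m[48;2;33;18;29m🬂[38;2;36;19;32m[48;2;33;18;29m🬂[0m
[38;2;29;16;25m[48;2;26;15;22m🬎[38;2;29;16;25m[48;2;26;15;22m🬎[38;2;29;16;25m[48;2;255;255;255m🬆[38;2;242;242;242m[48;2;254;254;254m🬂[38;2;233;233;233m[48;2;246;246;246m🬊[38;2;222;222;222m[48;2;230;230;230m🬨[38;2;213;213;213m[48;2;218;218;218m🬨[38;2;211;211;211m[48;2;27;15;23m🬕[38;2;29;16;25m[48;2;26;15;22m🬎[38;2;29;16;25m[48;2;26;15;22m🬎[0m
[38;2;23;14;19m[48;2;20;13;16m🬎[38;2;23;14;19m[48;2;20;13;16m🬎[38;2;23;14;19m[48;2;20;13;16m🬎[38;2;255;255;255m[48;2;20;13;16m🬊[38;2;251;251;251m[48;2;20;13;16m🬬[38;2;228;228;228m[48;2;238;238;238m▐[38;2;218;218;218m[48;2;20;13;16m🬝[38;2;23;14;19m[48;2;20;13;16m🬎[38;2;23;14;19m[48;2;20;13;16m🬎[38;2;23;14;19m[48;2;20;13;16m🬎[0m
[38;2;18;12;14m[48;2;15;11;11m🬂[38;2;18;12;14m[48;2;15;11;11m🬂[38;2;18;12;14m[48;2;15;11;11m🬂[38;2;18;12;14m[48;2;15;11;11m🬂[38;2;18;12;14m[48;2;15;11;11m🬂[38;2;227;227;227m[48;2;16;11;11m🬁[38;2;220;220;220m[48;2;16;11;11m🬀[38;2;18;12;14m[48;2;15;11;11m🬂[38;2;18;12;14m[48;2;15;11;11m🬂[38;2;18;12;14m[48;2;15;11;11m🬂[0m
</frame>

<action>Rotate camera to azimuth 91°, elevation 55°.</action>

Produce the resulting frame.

<frame>
[38;2;42;22;39m[48;2;39;20;35m🬂[38;2;42;22;39m[48;2;39;20;35m🬂[38;2;42;22;39m[48;2;39;20;35m🬂[38;2;42;22;39m[48;2;39;20;35m🬂[38;2;42;22;39m[48;2;39;20;35m🬂[38;2;42;22;39m[48;2;39;20;35m🬂[38;2;42;22;39m[48;2;39;20;35m🬂[38;2;42;22;39m[48;2;39;20;35m🬂[38;2;42;22;39m[48;2;39;20;35m🬂[38;2;42;22;39m[48;2;39;20;35m🬂[0m
[38;2;36;19;32m[48;2;33;18;29m🬂[38;2;36;19;32m[48;2;33;18;29m🬂[38;2;36;19;32m[48;2;33;18;29m🬂[38;2;209;209;209m[48;2;35;18;31m🬷[38;2;209;209;209m[48;2;209;209;209m [38;2;209;209;209m[48;2;209;209;209m [38;2;209;209;209m[48;2;209;209;209m [38;2;209;209;209m[48;2;34;18;30m🬓[38;2;36;19;32m[48;2;33;18;29m🬂[38;2;36;19;32m[48;2;33;18;29m🬂[0m
[38;2;29;16;25m[48;2;26;15;22m🬎[38;2;29;16;25m[48;2;26;15;22m🬎[38;2;29;16;25m[48;2;26;15;22m🬎[38;2;210;210;210m[48;2;213;213;213m🬎[38;2;209;209;209m[48;2;211;211;211m🬎[38;2;209;209;209m[48;2;210;210;210m🬊[38;2;209;209;209m[48;2;209;209;209m [38;2;209;209;209m[48;2;28;16;24m▌[38;2;29;16;25m[48;2;26;15;22m🬎[38;2;29;16;25m[48;2;26;15;22m🬎[0m
[38;2;23;14;19m[48;2;20;13;16m🬎[38;2;23;14;19m[48;2;20;13;16m🬎[38;2;218;218;218m[48;2;21;13;17m🬁[38;2;216;216;216m[48;2;38;38;38m🬂[38;2;213;213;213m[48;2;38;38;38m🬂[38;2;210;210;210m[48;2;38;38;38m🬂[38;2;209;209;209m[48;2;38;38;38m🬂[38;2;209;209;209m[48;2;29;25;27m🬂[38;2;23;14;19m[48;2;20;13;16m🬎[38;2;23;14;19m[48;2;20;13;16m🬎[0m
[38;2;18;12;14m[48;2;15;11;11m🬂[38;2;18;12;14m[48;2;15;11;11m🬂[38;2;18;12;14m[48;2;15;11;11m🬂[38;2;38;38;38m[48;2;16;11;11m🬁[38;2;38;38;38m[48;2;15;11;11m🬂[38;2;38;38;38m[48;2;15;11;11m🬂[38;2;38;38;38m[48;2;15;11;11m🬂[38;2;18;12;14m[48;2;15;11;11m🬂[38;2;18;12;14m[48;2;15;11;11m🬂[38;2;18;12;14m[48;2;15;11;11m🬂[0m
</frame>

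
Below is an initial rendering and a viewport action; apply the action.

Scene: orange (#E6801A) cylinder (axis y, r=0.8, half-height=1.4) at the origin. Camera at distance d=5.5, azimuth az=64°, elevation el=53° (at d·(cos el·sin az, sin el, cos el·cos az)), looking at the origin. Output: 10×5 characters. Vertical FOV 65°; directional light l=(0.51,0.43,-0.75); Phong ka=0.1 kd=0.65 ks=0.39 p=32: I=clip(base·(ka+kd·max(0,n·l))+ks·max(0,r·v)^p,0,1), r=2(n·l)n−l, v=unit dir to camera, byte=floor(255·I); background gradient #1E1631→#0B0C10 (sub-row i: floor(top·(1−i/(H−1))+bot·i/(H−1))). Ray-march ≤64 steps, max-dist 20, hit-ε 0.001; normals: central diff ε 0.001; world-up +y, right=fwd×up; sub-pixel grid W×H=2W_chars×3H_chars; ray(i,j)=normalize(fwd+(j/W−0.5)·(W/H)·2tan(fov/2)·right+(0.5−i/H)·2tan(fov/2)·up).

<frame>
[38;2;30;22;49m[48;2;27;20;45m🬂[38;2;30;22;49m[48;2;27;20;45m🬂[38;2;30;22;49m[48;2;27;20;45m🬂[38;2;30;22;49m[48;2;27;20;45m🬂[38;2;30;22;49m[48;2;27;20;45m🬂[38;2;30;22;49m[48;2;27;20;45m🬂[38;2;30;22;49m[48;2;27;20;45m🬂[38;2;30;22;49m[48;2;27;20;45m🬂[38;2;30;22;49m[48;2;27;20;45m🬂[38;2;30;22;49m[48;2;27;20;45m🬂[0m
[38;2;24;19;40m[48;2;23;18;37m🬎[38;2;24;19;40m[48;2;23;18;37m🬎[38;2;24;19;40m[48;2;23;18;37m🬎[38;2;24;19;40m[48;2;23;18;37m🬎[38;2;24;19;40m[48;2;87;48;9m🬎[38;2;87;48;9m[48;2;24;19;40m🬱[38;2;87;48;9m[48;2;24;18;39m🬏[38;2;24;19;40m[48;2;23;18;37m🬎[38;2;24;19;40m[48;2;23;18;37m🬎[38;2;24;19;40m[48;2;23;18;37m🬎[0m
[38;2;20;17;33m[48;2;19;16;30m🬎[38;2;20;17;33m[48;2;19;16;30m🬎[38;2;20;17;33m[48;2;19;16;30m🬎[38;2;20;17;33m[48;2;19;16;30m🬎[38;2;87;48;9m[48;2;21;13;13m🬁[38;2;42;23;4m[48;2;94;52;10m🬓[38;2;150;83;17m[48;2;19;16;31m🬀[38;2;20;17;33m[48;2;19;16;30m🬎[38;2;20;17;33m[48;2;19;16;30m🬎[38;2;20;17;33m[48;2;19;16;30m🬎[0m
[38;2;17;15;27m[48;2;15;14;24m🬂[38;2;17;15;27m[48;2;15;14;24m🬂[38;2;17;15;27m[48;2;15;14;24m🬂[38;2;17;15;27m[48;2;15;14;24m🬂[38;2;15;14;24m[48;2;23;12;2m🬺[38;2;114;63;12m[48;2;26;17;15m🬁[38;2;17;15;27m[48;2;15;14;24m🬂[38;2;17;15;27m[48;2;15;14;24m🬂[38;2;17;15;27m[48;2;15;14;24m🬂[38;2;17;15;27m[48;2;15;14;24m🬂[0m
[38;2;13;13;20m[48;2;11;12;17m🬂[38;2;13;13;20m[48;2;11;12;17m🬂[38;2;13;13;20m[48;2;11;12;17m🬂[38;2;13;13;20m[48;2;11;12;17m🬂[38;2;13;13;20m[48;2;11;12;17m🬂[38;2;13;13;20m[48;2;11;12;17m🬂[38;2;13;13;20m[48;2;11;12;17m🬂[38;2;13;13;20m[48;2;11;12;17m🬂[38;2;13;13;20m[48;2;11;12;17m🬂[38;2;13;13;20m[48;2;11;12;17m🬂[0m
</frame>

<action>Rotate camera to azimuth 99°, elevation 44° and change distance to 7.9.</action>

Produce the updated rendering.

<frame>
[38;2;30;22;49m[48;2;27;20;45m🬂[38;2;30;22;49m[48;2;27;20;45m🬂[38;2;30;22;49m[48;2;27;20;45m🬂[38;2;30;22;49m[48;2;27;20;45m🬂[38;2;30;22;49m[48;2;27;20;45m🬂[38;2;30;22;49m[48;2;27;20;45m🬂[38;2;30;22;49m[48;2;27;20;45m🬂[38;2;30;22;49m[48;2;27;20;45m🬂[38;2;30;22;49m[48;2;27;20;45m🬂[38;2;30;22;49m[48;2;27;20;45m🬂[0m
[38;2;24;19;40m[48;2;23;18;37m🬎[38;2;24;19;40m[48;2;23;18;37m🬎[38;2;24;19;40m[48;2;23;18;37m🬎[38;2;24;19;40m[48;2;23;18;37m🬎[38;2;24;19;40m[48;2;23;18;37m🬎[38;2;24;19;40m[48;2;23;18;37m🬎[38;2;24;19;40m[48;2;23;18;37m🬎[38;2;24;19;40m[48;2;23;18;37m🬎[38;2;24;19;40m[48;2;23;18;37m🬎[38;2;24;19;40m[48;2;23;18;37m🬎[0m
[38;2;20;17;33m[48;2;19;16;30m🬎[38;2;20;17;33m[48;2;19;16;30m🬎[38;2;20;17;33m[48;2;19;16;30m🬎[38;2;20;17;33m[48;2;19;16;30m🬎[38;2;87;48;9m[48;2;21;14;20m🬁[38;2;101;56;11m[48;2;157;87;17m🬕[38;2;20;17;33m[48;2;19;16;30m🬎[38;2;20;17;33m[48;2;19;16;30m🬎[38;2;20;17;33m[48;2;19;16;30m🬎[38;2;20;17;33m[48;2;19;16;30m🬎[0m
[38;2;17;15;27m[48;2;15;14;24m🬂[38;2;17;15;27m[48;2;15;14;24m🬂[38;2;17;15;27m[48;2;15;14;24m🬂[38;2;17;15;27m[48;2;15;14;24m🬂[38;2;15;14;24m[48;2;23;12;2m🬺[38;2;133;74;15m[48;2;15;14;24m🬂[38;2;17;15;27m[48;2;15;14;24m🬂[38;2;17;15;27m[48;2;15;14;24m🬂[38;2;17;15;27m[48;2;15;14;24m🬂[38;2;17;15;27m[48;2;15;14;24m🬂[0m
[38;2;13;13;20m[48;2;11;12;17m🬂[38;2;13;13;20m[48;2;11;12;17m🬂[38;2;13;13;20m[48;2;11;12;17m🬂[38;2;13;13;20m[48;2;11;12;17m🬂[38;2;13;13;20m[48;2;11;12;17m🬂[38;2;13;13;20m[48;2;11;12;17m🬂[38;2;13;13;20m[48;2;11;12;17m🬂[38;2;13;13;20m[48;2;11;12;17m🬂[38;2;13;13;20m[48;2;11;12;17m🬂[38;2;13;13;20m[48;2;11;12;17m🬂[0m
</frame>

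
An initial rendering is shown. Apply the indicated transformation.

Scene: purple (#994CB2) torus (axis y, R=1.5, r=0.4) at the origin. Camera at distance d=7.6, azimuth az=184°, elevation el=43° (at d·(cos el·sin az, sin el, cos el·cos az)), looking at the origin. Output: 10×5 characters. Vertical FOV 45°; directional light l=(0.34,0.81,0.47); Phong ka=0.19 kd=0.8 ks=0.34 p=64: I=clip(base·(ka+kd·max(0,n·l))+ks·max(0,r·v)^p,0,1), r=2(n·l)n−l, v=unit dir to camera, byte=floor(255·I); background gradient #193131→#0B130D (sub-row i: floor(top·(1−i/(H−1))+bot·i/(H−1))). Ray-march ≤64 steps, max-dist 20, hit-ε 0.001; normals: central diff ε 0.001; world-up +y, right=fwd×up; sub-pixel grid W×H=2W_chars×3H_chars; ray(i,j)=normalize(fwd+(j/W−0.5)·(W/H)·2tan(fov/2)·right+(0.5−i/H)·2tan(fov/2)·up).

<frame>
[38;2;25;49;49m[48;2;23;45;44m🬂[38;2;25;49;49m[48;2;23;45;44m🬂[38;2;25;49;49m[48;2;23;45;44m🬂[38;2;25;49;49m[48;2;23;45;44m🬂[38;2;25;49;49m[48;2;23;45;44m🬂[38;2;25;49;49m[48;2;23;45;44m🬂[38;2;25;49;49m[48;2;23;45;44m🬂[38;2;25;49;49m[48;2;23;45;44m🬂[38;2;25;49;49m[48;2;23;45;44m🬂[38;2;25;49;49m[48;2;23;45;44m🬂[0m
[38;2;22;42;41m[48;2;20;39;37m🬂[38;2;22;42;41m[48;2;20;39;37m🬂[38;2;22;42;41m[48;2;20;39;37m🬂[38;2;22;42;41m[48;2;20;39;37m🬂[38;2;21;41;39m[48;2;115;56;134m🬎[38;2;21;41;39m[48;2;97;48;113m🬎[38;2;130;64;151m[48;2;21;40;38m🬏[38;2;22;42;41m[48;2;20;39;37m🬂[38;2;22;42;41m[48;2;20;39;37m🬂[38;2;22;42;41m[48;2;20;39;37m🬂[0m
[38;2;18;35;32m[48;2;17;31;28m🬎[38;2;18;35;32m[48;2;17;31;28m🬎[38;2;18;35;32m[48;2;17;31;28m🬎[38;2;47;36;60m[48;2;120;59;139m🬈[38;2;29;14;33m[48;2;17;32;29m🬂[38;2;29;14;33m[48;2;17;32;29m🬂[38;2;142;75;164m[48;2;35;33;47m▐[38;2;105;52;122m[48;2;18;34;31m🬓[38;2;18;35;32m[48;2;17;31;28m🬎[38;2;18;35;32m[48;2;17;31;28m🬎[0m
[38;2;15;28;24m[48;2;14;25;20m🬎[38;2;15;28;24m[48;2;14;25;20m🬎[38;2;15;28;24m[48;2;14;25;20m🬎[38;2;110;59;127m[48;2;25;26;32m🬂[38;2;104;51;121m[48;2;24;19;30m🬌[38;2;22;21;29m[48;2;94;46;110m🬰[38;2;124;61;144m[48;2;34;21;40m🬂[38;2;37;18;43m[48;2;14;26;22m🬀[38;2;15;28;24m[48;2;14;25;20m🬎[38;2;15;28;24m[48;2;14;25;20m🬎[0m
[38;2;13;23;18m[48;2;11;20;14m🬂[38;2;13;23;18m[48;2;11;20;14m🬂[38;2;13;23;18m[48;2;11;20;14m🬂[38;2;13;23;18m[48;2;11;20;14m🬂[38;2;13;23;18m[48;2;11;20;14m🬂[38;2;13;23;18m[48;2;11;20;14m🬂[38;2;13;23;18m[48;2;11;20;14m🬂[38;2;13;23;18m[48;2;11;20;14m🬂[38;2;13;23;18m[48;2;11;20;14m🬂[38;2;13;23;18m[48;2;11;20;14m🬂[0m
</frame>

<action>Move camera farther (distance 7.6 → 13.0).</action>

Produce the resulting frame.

<frame>
[38;2;25;49;49m[48;2;23;45;44m🬂[38;2;25;49;49m[48;2;23;45;44m🬂[38;2;25;49;49m[48;2;23;45;44m🬂[38;2;25;49;49m[48;2;23;45;44m🬂[38;2;25;49;49m[48;2;23;45;44m🬂[38;2;25;49;49m[48;2;23;45;44m🬂[38;2;25;49;49m[48;2;23;45;44m🬂[38;2;25;49;49m[48;2;23;45;44m🬂[38;2;25;49;49m[48;2;23;45;44m🬂[38;2;25;49;49m[48;2;23;45;44m🬂[0m
[38;2;22;42;41m[48;2;20;39;37m🬂[38;2;22;42;41m[48;2;20;39;37m🬂[38;2;22;42;41m[48;2;20;39;37m🬂[38;2;22;42;41m[48;2;20;39;37m🬂[38;2;22;42;41m[48;2;20;39;37m🬂[38;2;22;42;41m[48;2;20;39;37m🬂[38;2;22;42;41m[48;2;20;39;37m🬂[38;2;22;42;41m[48;2;20;39;37m🬂[38;2;22;42;41m[48;2;20;39;37m🬂[38;2;22;42;41m[48;2;20;39;37m🬂[0m
[38;2;18;35;32m[48;2;17;31;28m🬎[38;2;18;35;32m[48;2;17;31;28m🬎[38;2;18;35;32m[48;2;17;31;28m🬎[38;2;18;35;32m[48;2;17;31;28m🬎[38;2;129;69;148m[48;2;18;33;30m🬔[38;2;105;53;122m[48;2;17;32;29m🬂[38;2;120;60;140m[48;2;18;34;31m🬓[38;2;18;35;32m[48;2;17;31;28m🬎[38;2;18;35;32m[48;2;17;31;28m🬎[38;2;18;35;32m[48;2;17;31;28m🬎[0m
[38;2;15;28;24m[48;2;14;25;20m🬎[38;2;15;28;24m[48;2;14;25;20m🬎[38;2;15;28;24m[48;2;14;25;20m🬎[38;2;15;28;24m[48;2;14;25;20m🬎[38;2;60;30;70m[48;2;14;26;22m🬁[38;2;71;35;83m[48;2;19;24;26m🬀[38;2;15;28;24m[48;2;14;25;20m🬎[38;2;15;28;24m[48;2;14;25;20m🬎[38;2;15;28;24m[48;2;14;25;20m🬎[38;2;15;28;24m[48;2;14;25;20m🬎[0m
[38;2;13;23;18m[48;2;11;20;14m🬂[38;2;13;23;18m[48;2;11;20;14m🬂[38;2;13;23;18m[48;2;11;20;14m🬂[38;2;13;23;18m[48;2;11;20;14m🬂[38;2;13;23;18m[48;2;11;20;14m🬂[38;2;13;23;18m[48;2;11;20;14m🬂[38;2;13;23;18m[48;2;11;20;14m🬂[38;2;13;23;18m[48;2;11;20;14m🬂[38;2;13;23;18m[48;2;11;20;14m🬂[38;2;13;23;18m[48;2;11;20;14m🬂[0m
</frame>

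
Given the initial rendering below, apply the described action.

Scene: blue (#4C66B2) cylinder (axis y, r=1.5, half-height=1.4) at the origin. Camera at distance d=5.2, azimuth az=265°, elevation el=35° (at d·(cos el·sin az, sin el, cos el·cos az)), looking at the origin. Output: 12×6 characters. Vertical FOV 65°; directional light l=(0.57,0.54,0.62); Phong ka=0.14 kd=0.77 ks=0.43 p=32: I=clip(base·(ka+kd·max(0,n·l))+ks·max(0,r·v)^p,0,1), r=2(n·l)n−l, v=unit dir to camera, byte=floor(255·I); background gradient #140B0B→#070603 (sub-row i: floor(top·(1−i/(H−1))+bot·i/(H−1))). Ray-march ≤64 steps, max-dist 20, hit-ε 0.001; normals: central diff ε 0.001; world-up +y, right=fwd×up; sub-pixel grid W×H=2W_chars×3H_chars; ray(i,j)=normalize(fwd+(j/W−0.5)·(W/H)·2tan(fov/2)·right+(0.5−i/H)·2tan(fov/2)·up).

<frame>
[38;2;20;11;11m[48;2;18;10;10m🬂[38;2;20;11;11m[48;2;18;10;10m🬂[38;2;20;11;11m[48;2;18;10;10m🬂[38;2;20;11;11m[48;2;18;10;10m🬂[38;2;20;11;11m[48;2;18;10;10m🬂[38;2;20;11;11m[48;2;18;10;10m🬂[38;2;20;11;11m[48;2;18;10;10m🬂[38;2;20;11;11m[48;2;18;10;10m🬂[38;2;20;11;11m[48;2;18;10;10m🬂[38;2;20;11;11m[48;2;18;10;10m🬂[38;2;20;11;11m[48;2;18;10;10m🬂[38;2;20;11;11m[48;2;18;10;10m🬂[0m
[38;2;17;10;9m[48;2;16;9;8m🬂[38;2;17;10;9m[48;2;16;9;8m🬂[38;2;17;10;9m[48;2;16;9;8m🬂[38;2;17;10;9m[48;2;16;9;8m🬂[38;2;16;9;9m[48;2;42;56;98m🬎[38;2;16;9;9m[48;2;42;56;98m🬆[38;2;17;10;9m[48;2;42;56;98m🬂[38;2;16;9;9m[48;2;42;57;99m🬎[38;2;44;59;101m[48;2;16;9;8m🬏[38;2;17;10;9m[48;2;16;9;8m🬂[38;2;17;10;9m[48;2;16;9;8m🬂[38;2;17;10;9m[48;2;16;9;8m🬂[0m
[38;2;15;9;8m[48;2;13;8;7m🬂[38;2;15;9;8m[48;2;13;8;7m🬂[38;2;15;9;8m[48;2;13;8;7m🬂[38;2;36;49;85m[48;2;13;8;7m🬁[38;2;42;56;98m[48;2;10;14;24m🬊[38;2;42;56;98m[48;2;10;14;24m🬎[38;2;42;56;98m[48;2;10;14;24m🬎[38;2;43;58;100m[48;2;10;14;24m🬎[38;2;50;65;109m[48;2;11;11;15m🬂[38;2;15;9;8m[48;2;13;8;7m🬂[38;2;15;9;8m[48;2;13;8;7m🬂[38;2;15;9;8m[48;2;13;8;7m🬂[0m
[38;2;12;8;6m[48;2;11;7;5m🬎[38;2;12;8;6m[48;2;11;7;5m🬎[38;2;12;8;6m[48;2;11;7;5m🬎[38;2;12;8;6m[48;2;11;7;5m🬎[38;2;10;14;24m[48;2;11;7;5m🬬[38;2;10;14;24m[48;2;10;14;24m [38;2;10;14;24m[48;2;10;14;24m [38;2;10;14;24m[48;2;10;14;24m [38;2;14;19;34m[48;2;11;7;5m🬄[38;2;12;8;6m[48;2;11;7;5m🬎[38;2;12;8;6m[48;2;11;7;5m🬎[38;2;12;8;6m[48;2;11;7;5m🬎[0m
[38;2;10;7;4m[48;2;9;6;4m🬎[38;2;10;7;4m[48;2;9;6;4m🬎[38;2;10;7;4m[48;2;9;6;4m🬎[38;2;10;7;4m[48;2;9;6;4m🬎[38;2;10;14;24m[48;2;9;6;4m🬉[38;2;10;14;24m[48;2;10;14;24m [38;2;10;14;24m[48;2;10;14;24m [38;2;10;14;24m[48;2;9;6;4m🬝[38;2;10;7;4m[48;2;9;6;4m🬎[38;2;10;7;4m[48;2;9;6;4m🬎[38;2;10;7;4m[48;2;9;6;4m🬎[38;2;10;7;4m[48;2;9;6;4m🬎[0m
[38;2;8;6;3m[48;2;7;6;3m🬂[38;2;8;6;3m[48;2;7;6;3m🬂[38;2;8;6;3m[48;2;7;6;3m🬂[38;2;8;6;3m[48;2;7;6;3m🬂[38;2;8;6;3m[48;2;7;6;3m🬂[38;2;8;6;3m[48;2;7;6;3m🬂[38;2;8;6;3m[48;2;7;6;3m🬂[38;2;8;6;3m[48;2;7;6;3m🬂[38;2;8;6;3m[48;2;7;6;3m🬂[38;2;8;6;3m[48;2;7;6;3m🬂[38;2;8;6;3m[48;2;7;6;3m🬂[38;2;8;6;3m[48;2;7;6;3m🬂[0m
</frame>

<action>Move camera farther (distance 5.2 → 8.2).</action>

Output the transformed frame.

<frame>
[38;2;20;11;11m[48;2;18;10;10m🬂[38;2;20;11;11m[48;2;18;10;10m🬂[38;2;20;11;11m[48;2;18;10;10m🬂[38;2;20;11;11m[48;2;18;10;10m🬂[38;2;20;11;11m[48;2;18;10;10m🬂[38;2;20;11;11m[48;2;18;10;10m🬂[38;2;20;11;11m[48;2;18;10;10m🬂[38;2;20;11;11m[48;2;18;10;10m🬂[38;2;20;11;11m[48;2;18;10;10m🬂[38;2;20;11;11m[48;2;18;10;10m🬂[38;2;20;11;11m[48;2;18;10;10m🬂[38;2;20;11;11m[48;2;18;10;10m🬂[0m
[38;2;17;10;9m[48;2;16;9;8m🬂[38;2;17;10;9m[48;2;16;9;8m🬂[38;2;17;10;9m[48;2;16;9;8m🬂[38;2;17;10;9m[48;2;16;9;8m🬂[38;2;17;10;9m[48;2;16;9;8m🬂[38;2;17;10;9m[48;2;16;9;8m🬂[38;2;17;10;9m[48;2;16;9;8m🬂[38;2;17;10;9m[48;2;16;9;8m🬂[38;2;17;10;9m[48;2;16;9;8m🬂[38;2;17;10;9m[48;2;16;9;8m🬂[38;2;17;10;9m[48;2;16;9;8m🬂[38;2;17;10;9m[48;2;16;9;8m🬂[0m
[38;2;15;9;8m[48;2;13;8;7m🬂[38;2;15;9;8m[48;2;13;8;7m🬂[38;2;15;9;8m[48;2;13;8;7m🬂[38;2;15;9;8m[48;2;13;8;7m🬂[38;2;15;9;8m[48;2;13;8;7m🬂[38;2;12;11;16m[48;2;42;56;98m🬐[38;2;42;56;98m[48;2;42;57;99m🬕[38;2;43;57;100m[48;2;13;9;10m🬃[38;2;15;9;8m[48;2;13;8;7m🬂[38;2;15;9;8m[48;2;13;8;7m🬂[38;2;15;9;8m[48;2;13;8;7m🬂[38;2;15;9;8m[48;2;13;8;7m🬂[0m
[38;2;12;8;6m[48;2;11;7;5m🬎[38;2;12;8;6m[48;2;11;7;5m🬎[38;2;12;8;6m[48;2;11;7;5m🬎[38;2;12;8;6m[48;2;11;7;5m🬎[38;2;12;8;6m[48;2;11;7;5m🬎[38;2;10;14;24m[48;2;10;14;24m [38;2;10;14;24m[48;2;10;14;24m [38;2;10;14;24m[48;2;12;7;5m▌[38;2;12;8;6m[48;2;11;7;5m🬎[38;2;12;8;6m[48;2;11;7;5m🬎[38;2;12;8;6m[48;2;11;7;5m🬎[38;2;12;8;6m[48;2;11;7;5m🬎[0m
[38;2;10;7;4m[48;2;9;6;4m🬎[38;2;10;7;4m[48;2;9;6;4m🬎[38;2;10;7;4m[48;2;9;6;4m🬎[38;2;10;7;4m[48;2;9;6;4m🬎[38;2;10;7;4m[48;2;9;6;4m🬎[38;2;10;14;24m[48;2;9;6;4m🬁[38;2;10;14;24m[48;2;9;6;4m🬂[38;2;10;7;4m[48;2;9;6;4m🬎[38;2;10;7;4m[48;2;9;6;4m🬎[38;2;10;7;4m[48;2;9;6;4m🬎[38;2;10;7;4m[48;2;9;6;4m🬎[38;2;10;7;4m[48;2;9;6;4m🬎[0m
[38;2;8;6;3m[48;2;7;6;3m🬂[38;2;8;6;3m[48;2;7;6;3m🬂[38;2;8;6;3m[48;2;7;6;3m🬂[38;2;8;6;3m[48;2;7;6;3m🬂[38;2;8;6;3m[48;2;7;6;3m🬂[38;2;8;6;3m[48;2;7;6;3m🬂[38;2;8;6;3m[48;2;7;6;3m🬂[38;2;8;6;3m[48;2;7;6;3m🬂[38;2;8;6;3m[48;2;7;6;3m🬂[38;2;8;6;3m[48;2;7;6;3m🬂[38;2;8;6;3m[48;2;7;6;3m🬂[38;2;8;6;3m[48;2;7;6;3m🬂[0m
</frame>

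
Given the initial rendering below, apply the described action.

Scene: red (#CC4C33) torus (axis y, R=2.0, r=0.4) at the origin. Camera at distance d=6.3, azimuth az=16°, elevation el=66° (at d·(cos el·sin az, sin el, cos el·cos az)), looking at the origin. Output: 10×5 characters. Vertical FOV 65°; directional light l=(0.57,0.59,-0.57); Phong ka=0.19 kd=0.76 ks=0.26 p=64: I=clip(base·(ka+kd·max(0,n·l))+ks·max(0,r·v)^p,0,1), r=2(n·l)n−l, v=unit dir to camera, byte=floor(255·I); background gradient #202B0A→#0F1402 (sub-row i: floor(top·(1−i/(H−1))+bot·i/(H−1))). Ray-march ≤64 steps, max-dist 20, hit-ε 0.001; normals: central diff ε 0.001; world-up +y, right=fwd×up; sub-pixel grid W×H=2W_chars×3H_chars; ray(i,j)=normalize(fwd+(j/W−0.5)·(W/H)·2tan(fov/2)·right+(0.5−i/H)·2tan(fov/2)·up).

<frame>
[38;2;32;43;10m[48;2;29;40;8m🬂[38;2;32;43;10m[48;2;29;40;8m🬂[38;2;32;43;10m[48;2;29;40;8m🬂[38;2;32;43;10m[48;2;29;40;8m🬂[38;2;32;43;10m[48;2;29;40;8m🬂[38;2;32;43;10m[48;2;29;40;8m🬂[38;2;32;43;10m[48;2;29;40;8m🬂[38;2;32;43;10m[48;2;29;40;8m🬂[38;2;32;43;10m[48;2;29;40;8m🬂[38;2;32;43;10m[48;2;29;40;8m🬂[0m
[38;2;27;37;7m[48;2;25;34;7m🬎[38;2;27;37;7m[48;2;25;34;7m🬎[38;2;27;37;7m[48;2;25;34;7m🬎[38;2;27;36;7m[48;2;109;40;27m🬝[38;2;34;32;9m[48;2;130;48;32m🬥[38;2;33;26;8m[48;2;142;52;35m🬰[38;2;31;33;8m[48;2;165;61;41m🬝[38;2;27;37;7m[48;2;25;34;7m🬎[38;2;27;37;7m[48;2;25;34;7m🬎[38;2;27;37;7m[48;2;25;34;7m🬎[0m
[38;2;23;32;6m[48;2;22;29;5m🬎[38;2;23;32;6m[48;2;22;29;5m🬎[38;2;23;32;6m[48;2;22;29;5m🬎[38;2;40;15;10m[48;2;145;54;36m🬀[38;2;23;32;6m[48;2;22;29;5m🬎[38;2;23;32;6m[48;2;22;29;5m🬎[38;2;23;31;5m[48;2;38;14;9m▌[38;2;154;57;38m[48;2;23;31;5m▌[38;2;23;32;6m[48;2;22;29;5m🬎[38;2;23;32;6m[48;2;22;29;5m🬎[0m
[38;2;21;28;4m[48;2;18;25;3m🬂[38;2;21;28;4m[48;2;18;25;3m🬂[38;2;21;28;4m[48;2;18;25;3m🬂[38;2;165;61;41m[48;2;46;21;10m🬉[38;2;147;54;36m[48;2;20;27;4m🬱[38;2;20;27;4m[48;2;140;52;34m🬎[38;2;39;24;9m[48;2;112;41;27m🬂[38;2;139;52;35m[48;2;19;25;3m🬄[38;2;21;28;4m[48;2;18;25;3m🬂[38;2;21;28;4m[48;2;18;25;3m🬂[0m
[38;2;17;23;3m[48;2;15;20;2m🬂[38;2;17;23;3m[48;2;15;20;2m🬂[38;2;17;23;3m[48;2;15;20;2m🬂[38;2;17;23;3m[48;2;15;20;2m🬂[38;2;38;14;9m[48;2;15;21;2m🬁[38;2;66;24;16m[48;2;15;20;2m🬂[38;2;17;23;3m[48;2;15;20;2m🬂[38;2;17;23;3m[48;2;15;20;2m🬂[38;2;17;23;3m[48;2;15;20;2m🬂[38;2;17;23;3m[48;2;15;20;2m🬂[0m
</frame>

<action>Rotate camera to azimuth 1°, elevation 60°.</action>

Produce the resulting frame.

<frame>
[38;2;32;43;10m[48;2;29;40;8m🬂[38;2;32;43;10m[48;2;29;40;8m🬂[38;2;32;43;10m[48;2;29;40;8m🬂[38;2;32;43;10m[48;2;29;40;8m🬂[38;2;32;43;10m[48;2;29;40;8m🬂[38;2;32;43;10m[48;2;29;40;8m🬂[38;2;32;43;10m[48;2;29;40;8m🬂[38;2;32;43;10m[48;2;29;40;8m🬂[38;2;32;43;10m[48;2;29;40;8m🬂[38;2;32;43;10m[48;2;29;40;8m🬂[0m
[38;2;27;37;7m[48;2;25;34;7m🬎[38;2;27;37;7m[48;2;25;34;7m🬎[38;2;27;37;7m[48;2;25;34;7m🬎[38;2;27;37;7m[48;2;25;34;7m🬎[38;2;31;33;8m[48;2;116;43;29m🬬[38;2;27;37;7m[48;2;38;14;9m🬎[38;2;69;25;17m[48;2;27;36;7m🬏[38;2;27;37;7m[48;2;25;34;7m🬎[38;2;27;37;7m[48;2;25;34;7m🬎[38;2;27;37;7m[48;2;25;34;7m🬎[0m
[38;2;23;32;6m[48;2;22;29;5m🬎[38;2;23;32;6m[48;2;22;29;5m🬎[38;2;23;32;6m[48;2;22;29;5m🬎[38;2;24;33;6m[48;2;133;49;33m🬀[38;2;38;14;9m[48;2;22;30;5m🬀[38;2;23;32;6m[48;2;22;29;5m🬎[38;2;41;15;10m[48;2;22;30;5m🬨[38;2;143;59;43m[48;2;23;31;5m🬓[38;2;23;32;6m[48;2;22;29;5m🬎[38;2;23;32;6m[48;2;22;29;5m🬎[0m
[38;2;21;28;4m[48;2;18;25;3m🬂[38;2;21;28;4m[48;2;18;25;3m🬂[38;2;21;28;4m[48;2;18;25;3m🬂[38;2;159;58;39m[48;2;46;21;10m🬉[38;2;160;59;40m[48;2;38;29;8m🬢[38;2;20;27;4m[48;2;137;50;34m🬎[38;2;21;28;4m[48;2;106;39;26m🬀[38;2;120;44;29m[48;2;19;25;3m🬄[38;2;21;28;4m[48;2;18;25;3m🬂[38;2;21;28;4m[48;2;18;25;3m🬂[0m
[38;2;17;23;3m[48;2;15;20;2m🬂[38;2;17;23;3m[48;2;15;20;2m🬂[38;2;17;23;3m[48;2;15;20;2m🬂[38;2;17;23;3m[48;2;15;20;2m🬂[38;2;38;14;9m[48;2;15;21;2m🬁[38;2;38;14;9m[48;2;15;20;2m🬂[38;2;17;23;3m[48;2;15;20;2m🬂[38;2;17;23;3m[48;2;15;20;2m🬂[38;2;17;23;3m[48;2;15;20;2m🬂[38;2;17;23;3m[48;2;15;20;2m🬂[0m
</frame>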